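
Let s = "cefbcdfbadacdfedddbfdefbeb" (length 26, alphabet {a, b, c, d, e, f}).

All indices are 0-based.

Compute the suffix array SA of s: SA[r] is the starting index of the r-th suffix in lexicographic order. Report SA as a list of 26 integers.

[10, 8, 25, 7, 3, 23, 18, 4, 11, 0, 9, 17, 16, 15, 20, 5, 12, 24, 14, 1, 21, 6, 2, 22, 19, 13]

rank | idx | suffix
   0 |  10 | acdfedddbfdefbeb
   1 |   8 | adacdfedddbfdefbeb
   2 |  25 | b
   3 |   7 | badacdfedddbfdefbeb
   4 |   3 | bcdfbadacdfedddbfdefbeb
   5 |  23 | beb
   6 |  18 | bfdefbeb
   7 |   4 | cdfbadacdfedddbfdefbeb
   8 |  11 | cdfedddbfdefbeb
   9 |   0 | cefbcdfbadacdfedddbfdefbeb
  10 |   9 | dacdfedddbfdefbeb
  11 |  17 | dbfdefbeb
  12 |  16 | ddbfdefbeb
  13 |  15 | dddbfdefbeb
  14 |  20 | defbeb
  15 |   5 | dfbadacdfedddbfdefbeb
  16 |  12 | dfedddbfdefbeb
  17 |  24 | eb
  18 |  14 | edddbfdefbeb
  19 |   1 | efbcdfbadacdfedddbfdefbeb
  20 |  21 | efbeb
  21 |   6 | fbadacdfedddbfdefbeb
  22 |   2 | fbcdfbadacdfedddbfdefbeb
  23 |  22 | fbeb
  24 |  19 | fdefbeb
  25 |  13 | fedddbfdefbeb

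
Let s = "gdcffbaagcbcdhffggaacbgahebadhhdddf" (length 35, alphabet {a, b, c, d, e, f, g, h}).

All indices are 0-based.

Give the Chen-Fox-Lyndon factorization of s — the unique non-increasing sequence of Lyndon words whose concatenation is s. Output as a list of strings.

emit factor 1: 'g' (i=0, period=1)
emit factor 2: 'd' (i=1, period=1)
emit factor 3: 'cff' (i=2, period=3)
emit factor 4: 'b' (i=5, period=1)
emit factor 5: 'aagcbcdhffgg' (i=6, period=12)
emit factor 6: 'aacbgahebadhhdddf' (i=18, period=17)

["g", "d", "cff", "b", "aagcbcdhffgg", "aacbgahebadhhdddf"]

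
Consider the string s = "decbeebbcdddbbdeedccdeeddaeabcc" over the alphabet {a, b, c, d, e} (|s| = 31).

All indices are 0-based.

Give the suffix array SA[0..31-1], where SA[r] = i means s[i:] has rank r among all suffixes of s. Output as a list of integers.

sorted suffixes:
  #0 SA[0]=27  'abcc'
  #1 SA[1]=25  'aeabcc'
  #2 SA[2]=6  'bbcdddbbdeedccdeeddaeabcc'
  #3 SA[3]=12  'bbdeedccdeeddaeabcc'
  #4 SA[4]=28  'bcc'
  #5 SA[5]=7  'bcdddbbdeedccdeeddaeabcc'
  #6 SA[6]=13  'bdeedccdeeddaeabcc'
  #7 SA[7]=3  'beebbcdddbbdeedccdeeddaeabcc'
  #8 SA[8]=30  'c'
  #9 SA[9]=2  'cbeebbcdddbbdeedccdeeddaeabcc'
  #10 SA[10]=29  'cc'
  #11 SA[11]=18  'ccdeeddaeabcc'
  #12 SA[12]=8  'cdddbbdeedccdeeddaeabcc'
  #13 SA[13]=19  'cdeeddaeabcc'
  #14 SA[14]=24  'daeabcc'
  #15 SA[15]=11  'dbbdeedccdeeddaeabcc'
  #16 SA[16]=17  'dccdeeddaeabcc'
  #17 SA[17]=23  'ddaeabcc'
  #18 SA[18]=10  'ddbbdeedccdeeddaeabcc'
  #19 SA[19]=9  'dddbbdeedccdeeddaeabcc'
  #20 SA[20]=0  'decbeebbcdddbbdeedccdeeddaeabcc'
  #21 SA[21]=14  'deedccdeeddaeabcc'
  #22 SA[22]=20  'deeddaeabcc'
  #23 SA[23]=26  'eabcc'
  #24 SA[24]=5  'ebbcdddbbdeedccdeeddaeabcc'
  #25 SA[25]=1  'ecbeebbcdddbbdeedccdeeddaeabcc'
  #26 SA[26]=16  'edccdeeddaeabcc'
  #27 SA[27]=22  'eddaeabcc'
  #28 SA[28]=4  'eebbcdddbbdeedccdeeddaeabcc'
  #29 SA[29]=15  'eedccdeeddaeabcc'
  #30 SA[30]=21  'eeddaeabcc'

[27, 25, 6, 12, 28, 7, 13, 3, 30, 2, 29, 18, 8, 19, 24, 11, 17, 23, 10, 9, 0, 14, 20, 26, 5, 1, 16, 22, 4, 15, 21]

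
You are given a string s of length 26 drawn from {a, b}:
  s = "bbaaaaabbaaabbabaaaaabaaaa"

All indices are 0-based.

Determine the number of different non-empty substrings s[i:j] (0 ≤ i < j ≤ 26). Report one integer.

263

rank | idx | suffix
   0 |  25 | a
   1 |  24 | aa
   2 |  23 | aaa
   3 |  22 | aaaa
   4 |  16 | aaaaabaaaa
   5 |   2 | aaaaabbaaabbabaaaaabaaaa
   6 |  17 | aaaabaaaa
   7 |   3 | aaaabbaaabbabaaaaabaaaa
   8 |  18 | aaabaaaa
   9 |   4 | aaabbaaabbabaaaaabaaaa
  10 |   9 | aaabbabaaaaabaaaa
  11 |  19 | aabaaaa
  12 |   5 | aabbaaabbabaaaaabaaaa
  13 |  10 | aabbabaaaaabaaaa
  14 |  20 | abaaaa
  15 |  14 | abaaaaabaaaa
  16 |   6 | abbaaabbabaaaaabaaaa
  17 |  11 | abbabaaaaabaaaa
  18 |  21 | baaaa
  19 |  15 | baaaaabaaaa
  20 |   1 | baaaaabbaaabbabaaaaabaaaa
  21 |   8 | baaabbabaaaaabaaaa
  22 |  13 | babaaaaabaaaa
  23 |   0 | bbaaaaabbaaabbabaaaaabaaaa
  24 |   7 | bbaaabbabaaaaabaaaa
  25 |  12 | bbabaaaaabaaaa

SA = [25, 24, 23, 22, 16, 2, 17, 3, 18, 4, 9, 19, 5, 10, 20, 14, 6, 11, 21, 15, 1, 8, 13, 0, 7, 12]
i: (SA[i-1],SA[i]) lcp shared
  1: (25,24) 1 'a'
  2: (24,23) 2 'aa'
  3: (23,22) 3 'aaa'
  4: (22,16) 4 'aaaa'
  5: (16,2) 6 'aaaaab'
  6: (2,17) 4 'aaaa'
  7: (17,3) 5 'aaaab'
  8: (3,18) 3 'aaa'
  9: (18,4) 4 'aaab'
  10: (4,9) 6 'aaabba'
  11: (9,19) 2 'aa'
  12: (19,5) 3 'aab'
  13: (5,10) 5 'aabba'
  14: (10,20) 1 'a'
  15: (20,14) 6 'abaaaa'
  16: (14,6) 2 'ab'
  17: (6,11) 4 'abba'
  18: (11,21) 0 ''
  19: (21,15) 5 'baaaa'
  20: (15,1) 7 'baaaaab'
  21: (1,8) 4 'baaa'
  22: (8,13) 2 'ba'
  23: (13,0) 1 'b'
  24: (0,7) 5 'bbaaa'
  25: (7,12) 3 'bba'

n(n+1)/2 = 26·27/2 = 351
Σ LCP = 0 + 1 + 2 + 3 + 4 + 6 + 4 + 5 + 3 + 4 + 6 + 2 + 3 + 5 + 1 + 6 + 2 + 4 + 0 + 5 + 7 + 4 + 2 + 1 + 5 + 3 = 88
distinct = 351 − 88 = 263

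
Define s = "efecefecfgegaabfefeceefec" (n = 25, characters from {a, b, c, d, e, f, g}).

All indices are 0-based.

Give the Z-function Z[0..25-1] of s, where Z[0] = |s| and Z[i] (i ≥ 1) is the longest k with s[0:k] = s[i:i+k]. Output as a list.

[25, 0, 1, 0, 4, 0, 1, 0, 0, 0, 1, 0, 0, 0, 0, 0, 5, 0, 1, 0, 1, 4, 0, 1, 0]

Z[0]=25
i=1: i≥r, start 0; Z[1]=0
i=2: i≥r, start 0; Z[2]=1 scan→box=[2,3)
i=3: i≥r, start 0; Z[3]=0
i=4: i≥r, start 0; Z[4]=4 scan→box=[4,8)
i=5: min(r-i=3, Z[1]=0)=0; Z[5]=0
i=6: min(r-i=2, Z[2]=1)=1; Z[6]=1
i=7: min(r-i=1, Z[3]=0)=0; Z[7]=0
i=8: i≥r, start 0; Z[8]=0
i=9: i≥r, start 0; Z[9]=0
i=10: i≥r, start 0; Z[10]=1 scan→box=[10,11)
i=11: i≥r, start 0; Z[11]=0
i=12: i≥r, start 0; Z[12]=0
i=13: i≥r, start 0; Z[13]=0
i=14: i≥r, start 0; Z[14]=0
i=15: i≥r, start 0; Z[15]=0
i=16: i≥r, start 0; Z[16]=5 scan→box=[16,21)
i=17: min(r-i=4, Z[1]=0)=0; Z[17]=0
i=18: min(r-i=3, Z[2]=1)=1; Z[18]=1
i=19: min(r-i=2, Z[3]=0)=0; Z[19]=0
i=20: min(r-i=1, Z[4]=4)=1; Z[20]=1
i=21: i≥r, start 0; Z[21]=4 scan→box=[21,25)
i=22: min(r-i=3, Z[1]=0)=0; Z[22]=0
i=23: min(r-i=2, Z[2]=1)=1; Z[23]=1
i=24: min(r-i=1, Z[3]=0)=0; Z[24]=0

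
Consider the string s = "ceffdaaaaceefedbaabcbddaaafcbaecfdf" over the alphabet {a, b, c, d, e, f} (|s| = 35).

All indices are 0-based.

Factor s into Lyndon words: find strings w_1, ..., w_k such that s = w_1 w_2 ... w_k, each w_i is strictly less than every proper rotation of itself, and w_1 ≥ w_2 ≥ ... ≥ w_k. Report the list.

emit factor 1: 'ceffd' (i=0, period=5)
emit factor 2: 'aaaaceefedbaabcbddaaafcbaecfdf' (i=5, period=30)

["ceffd", "aaaaceefedbaabcbddaaafcbaecfdf"]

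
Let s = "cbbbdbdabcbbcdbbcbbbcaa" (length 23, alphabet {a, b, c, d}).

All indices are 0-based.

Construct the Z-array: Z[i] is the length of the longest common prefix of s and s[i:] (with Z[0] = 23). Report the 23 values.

Z[0]=23
i=1: outside box; Z[1]=0
i=2: outside box; Z[2]=0
i=3: outside box; Z[3]=0
i=4: outside box; Z[4]=0
i=5: outside box; Z[5]=0
i=6: outside box; Z[6]=0
i=7: outside box; Z[7]=0
i=8: outside box; Z[8]=0
i=9: outside box; Z[9]=3 extend→box=[9,12)
i=10: min(r-i=2, Z[1]=0)=0; Z[10]=0
i=11: min(r-i=1, Z[2]=0)=0; Z[11]=0
i=12: outside box; Z[12]=1 extend→box=[12,13)
i=13: outside box; Z[13]=0
i=14: outside box; Z[14]=0
i=15: outside box; Z[15]=0
i=16: outside box; Z[16]=4 extend→box=[16,20)
i=17: min(r-i=3, Z[1]=0)=0; Z[17]=0
i=18: min(r-i=2, Z[2]=0)=0; Z[18]=0
i=19: min(r-i=1, Z[3]=0)=0; Z[19]=0
i=20: outside box; Z[20]=1 extend→box=[20,21)
i=21: outside box; Z[21]=0
i=22: outside box; Z[22]=0

[23, 0, 0, 0, 0, 0, 0, 0, 0, 3, 0, 0, 1, 0, 0, 0, 4, 0, 0, 0, 1, 0, 0]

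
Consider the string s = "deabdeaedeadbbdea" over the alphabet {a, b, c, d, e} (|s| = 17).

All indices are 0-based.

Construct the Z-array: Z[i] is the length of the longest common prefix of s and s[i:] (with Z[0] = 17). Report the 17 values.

Z[0]=17
i=1: i≥r, start 0; Z[1]=0
i=2: i≥r, start 0; Z[2]=0
i=3: i≥r, start 0; Z[3]=0
i=4: i≥r, start 0; Z[4]=3 extend→box=[4,7)
i=5: min(r-i=2, Z[1]=0)=0; Z[5]=0
i=6: min(r-i=1, Z[2]=0)=0; Z[6]=0
i=7: i≥r, start 0; Z[7]=0
i=8: i≥r, start 0; Z[8]=3 extend→box=[8,11)
i=9: min(r-i=2, Z[1]=0)=0; Z[9]=0
i=10: min(r-i=1, Z[2]=0)=0; Z[10]=0
i=11: i≥r, start 0; Z[11]=1 extend→box=[11,12)
i=12: i≥r, start 0; Z[12]=0
i=13: i≥r, start 0; Z[13]=0
i=14: i≥r, start 0; Z[14]=3 extend→box=[14,17)
i=15: min(r-i=2, Z[1]=0)=0; Z[15]=0
i=16: min(r-i=1, Z[2]=0)=0; Z[16]=0

[17, 0, 0, 0, 3, 0, 0, 0, 3, 0, 0, 1, 0, 0, 3, 0, 0]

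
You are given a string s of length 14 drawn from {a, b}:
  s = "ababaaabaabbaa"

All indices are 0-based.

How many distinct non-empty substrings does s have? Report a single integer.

sorted suffixes:
  #0 SA[0]=13  'a'
  #1 SA[1]=12  'aa'
  #2 SA[2]=4  'aaabaabbaa'
  #3 SA[3]=5  'aabaabbaa'
  #4 SA[4]=8  'aabbaa'
  #5 SA[5]=2  'abaaabaabbaa'
  #6 SA[6]=6  'abaabbaa'
  #7 SA[7]=0  'ababaaabaabbaa'
  #8 SA[8]=9  'abbaa'
  #9 SA[9]=11  'baa'
  #10 SA[10]=3  'baaabaabbaa'
  #11 SA[11]=7  'baabbaa'
  #12 SA[12]=1  'babaaabaabbaa'
  #13 SA[13]=10  'bbaa'

SA = [13, 12, 4, 5, 8, 2, 6, 0, 9, 11, 3, 7, 1, 10]
[i] adj suffixes → lcp
  [1] 13/12 → 1 ('a')
  [2] 12/4 → 2 ('aa')
  [3] 4/5 → 2 ('aa')
  [4] 5/8 → 3 ('aab')
  [5] 8/2 → 1 ('a')
  [6] 2/6 → 4 ('abaa')
  [7] 6/0 → 3 ('aba')
  [8] 0/9 → 2 ('ab')
  [9] 9/11 → 0 ('')
  [10] 11/3 → 3 ('baa')
  [11] 3/7 → 3 ('baa')
  [12] 7/1 → 2 ('ba')
  [13] 1/10 → 1 ('b')

n(n+1)/2 = 14·15/2 = 105
Σ LCP = 0 + 1 + 2 + 2 + 3 + 1 + 4 + 3 + 2 + 0 + 3 + 3 + 2 + 1 = 27
distinct = 105 − 27 = 78

78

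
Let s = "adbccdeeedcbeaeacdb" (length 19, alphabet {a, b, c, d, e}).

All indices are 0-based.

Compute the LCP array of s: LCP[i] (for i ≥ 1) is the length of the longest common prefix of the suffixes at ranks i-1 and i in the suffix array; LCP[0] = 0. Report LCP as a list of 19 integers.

sorted suffixes:
  #0 SA[0]=15  'acdb'
  #1 SA[1]=0  'adbccdeeedcbeaeacdb'
  #2 SA[2]=13  'aeacdb'
  #3 SA[3]=18  'b'
  #4 SA[4]=2  'bccdeeedcbeaeacdb'
  #5 SA[5]=11  'beaeacdb'
  #6 SA[6]=10  'cbeaeacdb'
  #7 SA[7]=3  'ccdeeedcbeaeacdb'
  #8 SA[8]=16  'cdb'
  #9 SA[9]=4  'cdeeedcbeaeacdb'
  #10 SA[10]=17  'db'
  #11 SA[11]=1  'dbccdeeedcbeaeacdb'
  #12 SA[12]=9  'dcbeaeacdb'
  #13 SA[13]=5  'deeedcbeaeacdb'
  #14 SA[14]=14  'eacdb'
  #15 SA[15]=12  'eaeacdb'
  #16 SA[16]=8  'edcbeaeacdb'
  #17 SA[17]=7  'eedcbeaeacdb'
  #18 SA[18]=6  'eeedcbeaeacdb'

SA = [15, 0, 13, 18, 2, 11, 10, 3, 16, 4, 17, 1, 9, 5, 14, 12, 8, 7, 6]
rank  pair      lcp
   1  s[15:],s[0:]  1  'a'
   2  s[0:],s[13:]  1  'a'
   3  s[13:],s[18:]  0  ''
   4  s[18:],s[2:]  1  'b'
   5  s[2:],s[11:]  1  'b'
   6  s[11:],s[10:]  0  ''
   7  s[10:],s[3:]  1  'c'
   8  s[3:],s[16:]  1  'c'
   9  s[16:],s[4:]  2  'cd'
  10  s[4:],s[17:]  0  ''
  11  s[17:],s[1:]  2  'db'
  12  s[1:],s[9:]  1  'd'
  13  s[9:],s[5:]  1  'd'
  14  s[5:],s[14:]  0  ''
  15  s[14:],s[12:]  2  'ea'
  16  s[12:],s[8:]  1  'e'
  17  s[8:],s[7:]  1  'e'
  18  s[7:],s[6:]  2  'ee'

[0, 1, 1, 0, 1, 1, 0, 1, 1, 2, 0, 2, 1, 1, 0, 2, 1, 1, 2]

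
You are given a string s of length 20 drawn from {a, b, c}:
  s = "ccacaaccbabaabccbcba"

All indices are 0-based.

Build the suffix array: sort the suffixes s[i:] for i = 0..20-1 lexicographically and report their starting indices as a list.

sorted suffixes:
  #0 SA[0]=19  'a'
  #1 SA[1]=11  'aabccbcba'
  #2 SA[2]=4  'aaccbabaabccbcba'
  #3 SA[3]=9  'abaabccbcba'
  #4 SA[4]=12  'abccbcba'
  #5 SA[5]=2  'acaaccbabaabccbcba'
  #6 SA[6]=5  'accbabaabccbcba'
  #7 SA[7]=18  'ba'
  #8 SA[8]=10  'baabccbcba'
  #9 SA[9]=8  'babaabccbcba'
  #10 SA[10]=16  'bcba'
  #11 SA[11]=13  'bccbcba'
  #12 SA[12]=3  'caaccbabaabccbcba'
  #13 SA[13]=1  'cacaaccbabaabccbcba'
  #14 SA[14]=17  'cba'
  #15 SA[15]=7  'cbabaabccbcba'
  #16 SA[16]=15  'cbcba'
  #17 SA[17]=0  'ccacaaccbabaabccbcba'
  #18 SA[18]=6  'ccbabaabccbcba'
  #19 SA[19]=14  'ccbcba'

[19, 11, 4, 9, 12, 2, 5, 18, 10, 8, 16, 13, 3, 1, 17, 7, 15, 0, 6, 14]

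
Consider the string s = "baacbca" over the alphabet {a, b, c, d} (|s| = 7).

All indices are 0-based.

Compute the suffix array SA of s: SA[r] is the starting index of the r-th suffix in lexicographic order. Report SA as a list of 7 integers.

rank→(start, suffix):
  0 → (6, 'a')
  1 → (1, 'aacbca')
  2 → (2, 'acbca')
  3 → (0, 'baacbca')
  4 → (4, 'bca')
  5 → (5, 'ca')
  6 → (3, 'cbca')

[6, 1, 2, 0, 4, 5, 3]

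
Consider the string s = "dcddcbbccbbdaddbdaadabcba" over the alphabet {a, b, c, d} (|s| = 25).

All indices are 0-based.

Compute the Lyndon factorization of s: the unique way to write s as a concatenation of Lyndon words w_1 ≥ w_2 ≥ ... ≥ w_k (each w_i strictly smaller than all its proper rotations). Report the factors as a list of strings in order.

emit factor 1: 'd' (i=0, period=1)
emit factor 2: 'cdd' (i=1, period=3)
emit factor 3: 'c' (i=4, period=1)
emit factor 4: 'bbccbbd' (i=5, period=7)
emit factor 5: 'addbd' (i=12, period=5)
emit factor 6: 'aadabcb' (i=17, period=7)
emit factor 7: 'a' (i=24, period=1)

["d", "cdd", "c", "bbccbbd", "addbd", "aadabcb", "a"]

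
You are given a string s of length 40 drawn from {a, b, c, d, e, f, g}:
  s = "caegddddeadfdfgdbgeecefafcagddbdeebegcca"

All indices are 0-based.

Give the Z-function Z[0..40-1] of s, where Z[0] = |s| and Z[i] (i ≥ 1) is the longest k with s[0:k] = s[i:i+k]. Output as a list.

Z[0]=40
i=1: outside box; Z[1]=0
i=2: outside box; Z[2]=0
i=3: outside box; Z[3]=0
i=4: outside box; Z[4]=0
i=5: outside box; Z[5]=0
i=6: outside box; Z[6]=0
i=7: outside box; Z[7]=0
i=8: outside box; Z[8]=0
i=9: outside box; Z[9]=0
i=10: outside box; Z[10]=0
i=11: outside box; Z[11]=0
i=12: outside box; Z[12]=0
i=13: outside box; Z[13]=0
i=14: outside box; Z[14]=0
i=15: outside box; Z[15]=0
i=16: outside box; Z[16]=0
i=17: outside box; Z[17]=0
i=18: outside box; Z[18]=0
i=19: outside box; Z[19]=0
i=20: outside box; Z[20]=1 grow→box=[20,21)
i=21: outside box; Z[21]=0
i=22: outside box; Z[22]=0
i=23: outside box; Z[23]=0
i=24: outside box; Z[24]=0
i=25: outside box; Z[25]=2 grow→box=[25,27)
i=26: min(r-i=1, Z[1]=0)=0; Z[26]=0
i=27: outside box; Z[27]=0
i=28: outside box; Z[28]=0
i=29: outside box; Z[29]=0
i=30: outside box; Z[30]=0
i=31: outside box; Z[31]=0
i=32: outside box; Z[32]=0
i=33: outside box; Z[33]=0
i=34: outside box; Z[34]=0
i=35: outside box; Z[35]=0
i=36: outside box; Z[36]=0
i=37: outside box; Z[37]=1 grow→box=[37,38)
i=38: outside box; Z[38]=2 grow→box=[38,40)
i=39: min(r-i=1, Z[1]=0)=0; Z[39]=0

[40, 0, 0, 0, 0, 0, 0, 0, 0, 0, 0, 0, 0, 0, 0, 0, 0, 0, 0, 0, 1, 0, 0, 0, 0, 2, 0, 0, 0, 0, 0, 0, 0, 0, 0, 0, 0, 1, 2, 0]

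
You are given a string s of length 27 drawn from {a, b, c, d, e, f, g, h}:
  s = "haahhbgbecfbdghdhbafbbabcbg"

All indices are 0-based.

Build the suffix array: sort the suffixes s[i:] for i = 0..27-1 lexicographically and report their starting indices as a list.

rank→(start, suffix):
  0 → (1, 'aahhbgbecfbdghdhbafbbabcbg')
  1 → (22, 'abcbg')
  2 → (18, 'afbbabcbg')
  3 → (2, 'ahhbgbecfbdghdhbafbbabcbg')
  4 → (21, 'babcbg')
  5 → (17, 'bafbbabcbg')
  6 → (20, 'bbabcbg')
  7 → (23, 'bcbg')
  8 → (11, 'bdghdhbafbbabcbg')
  9 → (7, 'becfbdghdhbafbbabcbg')
  10 → (25, 'bg')
  11 → (5, 'bgbecfbdghdhbafbbabcbg')
  12 → (24, 'cbg')
  13 → (9, 'cfbdghdhbafbbabcbg')
  14 → (12, 'dghdhbafbbabcbg')
  15 → (15, 'dhbafbbabcbg')
  16 → (8, 'ecfbdghdhbafbbabcbg')
  17 → (19, 'fbbabcbg')
  18 → (10, 'fbdghdhbafbbabcbg')
  19 → (26, 'g')
  20 → (6, 'gbecfbdghdhbafbbabcbg')
  21 → (13, 'ghdhbafbbabcbg')
  22 → (0, 'haahhbgbecfbdghdhbafbbabcbg')
  23 → (16, 'hbafbbabcbg')
  24 → (4, 'hbgbecfbdghdhbafbbabcbg')
  25 → (14, 'hdhbafbbabcbg')
  26 → (3, 'hhbgbecfbdghdhbafbbabcbg')

[1, 22, 18, 2, 21, 17, 20, 23, 11, 7, 25, 5, 24, 9, 12, 15, 8, 19, 10, 26, 6, 13, 0, 16, 4, 14, 3]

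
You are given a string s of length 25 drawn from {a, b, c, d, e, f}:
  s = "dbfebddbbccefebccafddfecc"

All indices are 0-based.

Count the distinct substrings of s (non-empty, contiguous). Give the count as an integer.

296

rank | idx | suffix
   0 |  17 | afddfecc
   1 |   7 | bbccefebccafddfecc
   2 |  14 | bccafddfecc
   3 |   8 | bccefebccafddfecc
   4 |   4 | bddbbccefebccafddfecc
   5 |   1 | bfebddbbccefebccafddfecc
   6 |  24 | c
   7 |  16 | cafddfecc
   8 |  23 | cc
   9 |  15 | ccafddfecc
  10 |   9 | ccefebccafddfecc
  11 |  10 | cefebccafddfecc
  12 |   6 | dbbccefebccafddfecc
  13 |   0 | dbfebddbbccefebccafddfecc
  14 |   5 | ddbbccefebccafddfecc
  15 |  19 | ddfecc
  16 |  20 | dfecc
  17 |  13 | ebccafddfecc
  18 |   3 | ebddbbccefebccafddfecc
  19 |  22 | ecc
  20 |  11 | efebccafddfecc
  21 |  18 | fddfecc
  22 |  12 | febccafddfecc
  23 |   2 | febddbbccefebccafddfecc
  24 |  21 | fecc

SA = [17, 7, 14, 8, 4, 1, 24, 16, 23, 15, 9, 10, 6, 0, 5, 19, 20, 13, 3, 22, 11, 18, 12, 2, 21]
rank  pair      lcp
   1  s[17:],s[7:]  0  ''
   2  s[7:],s[14:]  1  'b'
   3  s[14:],s[8:]  3  'bcc'
   4  s[8:],s[4:]  1  'b'
   5  s[4:],s[1:]  1  'b'
   6  s[1:],s[24:]  0  ''
   7  s[24:],s[16:]  1  'c'
   8  s[16:],s[23:]  1  'c'
   9  s[23:],s[15:]  2  'cc'
  10  s[15:],s[9:]  2  'cc'
  11  s[9:],s[10:]  1  'c'
  12  s[10:],s[6:]  0  ''
  13  s[6:],s[0:]  2  'db'
  14  s[0:],s[5:]  1  'd'
  15  s[5:],s[19:]  2  'dd'
  16  s[19:],s[20:]  1  'd'
  17  s[20:],s[13:]  0  ''
  18  s[13:],s[3:]  2  'eb'
  19  s[3:],s[22:]  1  'e'
  20  s[22:],s[11:]  1  'e'
  21  s[11:],s[18:]  0  ''
  22  s[18:],s[12:]  1  'f'
  23  s[12:],s[2:]  3  'feb'
  24  s[2:],s[21:]  2  'fe'

n(n+1)/2 = 25·26/2 = 325
Σ LCP = 0 + 0 + 1 + 3 + 1 + 1 + 0 + 1 + 1 + 2 + 2 + 1 + 0 + 2 + 1 + 2 + 1 + 0 + 2 + 1 + 1 + 0 + 1 + 3 + 2 = 29
distinct = 325 − 29 = 296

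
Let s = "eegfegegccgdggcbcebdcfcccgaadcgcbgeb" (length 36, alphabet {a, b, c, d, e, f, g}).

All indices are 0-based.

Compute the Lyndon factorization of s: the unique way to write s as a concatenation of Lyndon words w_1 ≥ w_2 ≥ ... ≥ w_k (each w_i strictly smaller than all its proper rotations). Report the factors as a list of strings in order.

["eegfegeg", "ccgdgg", "c", "bcebdcfcccg", "aadcgcbgeb"]

emit factor 1: 'eegfegeg' (i=0, period=8)
emit factor 2: 'ccgdgg' (i=8, period=6)
emit factor 3: 'c' (i=14, period=1)
emit factor 4: 'bcebdcfcccg' (i=15, period=11)
emit factor 5: 'aadcgcbgeb' (i=26, period=10)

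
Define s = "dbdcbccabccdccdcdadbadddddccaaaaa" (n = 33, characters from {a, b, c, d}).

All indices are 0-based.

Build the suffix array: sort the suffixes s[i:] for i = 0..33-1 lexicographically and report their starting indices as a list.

rank→(start, suffix):
  0 → (32, 'a')
  1 → (31, 'aa')
  2 → (30, 'aaa')
  3 → (29, 'aaaa')
  4 → (28, 'aaaaa')
  5 → (7, 'abccdccdcdadbadddddccaaaaa')
  6 → (17, 'adbadddddccaaaaa')
  7 → (20, 'adddddccaaaaa')
  8 → (19, 'badddddccaaaaa')
  9 → (4, 'bccabccdccdcdadbadddddccaaaaa')
  10 → (8, 'bccdccdcdadbadddddccaaaaa')
  11 → (1, 'bdcbccabccdccdcdadbadddddccaaaaa')
  12 → (27, 'caaaaa')
  13 → (6, 'cabccdccdcdadbadddddccaaaaa')
  14 → (3, 'cbccabccdccdcdadbadddddccaaaaa')
  15 → (26, 'ccaaaaa')
  16 → (5, 'ccabccdccdcdadbadddddccaaaaa')
  17 → (9, 'ccdccdcdadbadddddccaaaaa')
  18 → (12, 'ccdcdadbadddddccaaaaa')
  19 → (15, 'cdadbadddddccaaaaa')
  20 → (10, 'cdccdcdadbadddddccaaaaa')
  21 → (13, 'cdcdadbadddddccaaaaa')
  22 → (16, 'dadbadddddccaaaaa')
  23 → (18, 'dbadddddccaaaaa')
  24 → (0, 'dbdcbccabccdccdcdadbadddddccaaaaa')
  25 → (2, 'dcbccabccdccdcdadbadddddccaaaaa')
  26 → (25, 'dccaaaaa')
  27 → (11, 'dccdcdadbadddddccaaaaa')
  28 → (14, 'dcdadbadddddccaaaaa')
  29 → (24, 'ddccaaaaa')
  30 → (23, 'dddccaaaaa')
  31 → (22, 'ddddccaaaaa')
  32 → (21, 'dddddccaaaaa')

[32, 31, 30, 29, 28, 7, 17, 20, 19, 4, 8, 1, 27, 6, 3, 26, 5, 9, 12, 15, 10, 13, 16, 18, 0, 2, 25, 11, 14, 24, 23, 22, 21]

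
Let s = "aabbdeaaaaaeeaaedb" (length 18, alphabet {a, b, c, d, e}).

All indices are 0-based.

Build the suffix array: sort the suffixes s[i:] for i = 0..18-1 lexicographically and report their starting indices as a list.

[6, 7, 8, 0, 13, 9, 1, 14, 10, 17, 2, 3, 16, 4, 5, 12, 15, 11]

sorted suffixes:
  #0 SA[0]=6  'aaaaaeeaaedb'
  #1 SA[1]=7  'aaaaeeaaedb'
  #2 SA[2]=8  'aaaeeaaedb'
  #3 SA[3]=0  'aabbdeaaaaaeeaaedb'
  #4 SA[4]=13  'aaedb'
  #5 SA[5]=9  'aaeeaaedb'
  #6 SA[6]=1  'abbdeaaaaaeeaaedb'
  #7 SA[7]=14  'aedb'
  #8 SA[8]=10  'aeeaaedb'
  #9 SA[9]=17  'b'
  #10 SA[10]=2  'bbdeaaaaaeeaaedb'
  #11 SA[11]=3  'bdeaaaaaeeaaedb'
  #12 SA[12]=16  'db'
  #13 SA[13]=4  'deaaaaaeeaaedb'
  #14 SA[14]=5  'eaaaaaeeaaedb'
  #15 SA[15]=12  'eaaedb'
  #16 SA[16]=15  'edb'
  #17 SA[17]=11  'eeaaedb'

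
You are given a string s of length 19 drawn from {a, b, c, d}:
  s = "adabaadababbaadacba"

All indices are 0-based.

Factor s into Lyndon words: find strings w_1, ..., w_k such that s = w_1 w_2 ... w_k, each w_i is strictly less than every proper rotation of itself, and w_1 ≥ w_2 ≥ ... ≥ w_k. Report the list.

["ad", "ab", "aadababbaadacb", "a"]

emit factor 1: 'ad' (i=0, period=2)
emit factor 2: 'ab' (i=2, period=2)
emit factor 3: 'aadababbaadacb' (i=4, period=14)
emit factor 4: 'a' (i=18, period=1)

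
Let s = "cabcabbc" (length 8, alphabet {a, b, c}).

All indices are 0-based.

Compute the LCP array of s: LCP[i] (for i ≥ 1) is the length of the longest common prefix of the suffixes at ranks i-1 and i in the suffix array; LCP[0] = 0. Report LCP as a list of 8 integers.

rank | idx | suffix
   0 |   4 | abbc
   1 |   1 | abcabbc
   2 |   5 | bbc
   3 |   6 | bc
   4 |   2 | bcabbc
   5 |   7 | c
   6 |   3 | cabbc
   7 |   0 | cabcabbc

SA = [4, 1, 5, 6, 2, 7, 3, 0]
rank  pair      lcp
   1  s[4:],s[1:]  2  'ab'
   2  s[1:],s[5:]  0  ''
   3  s[5:],s[6:]  1  'b'
   4  s[6:],s[2:]  2  'bc'
   5  s[2:],s[7:]  0  ''
   6  s[7:],s[3:]  1  'c'
   7  s[3:],s[0:]  3  'cab'

[0, 2, 0, 1, 2, 0, 1, 3]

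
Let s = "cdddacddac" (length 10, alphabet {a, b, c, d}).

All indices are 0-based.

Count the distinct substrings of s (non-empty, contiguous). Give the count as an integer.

39

sorted suffixes:
  #0 SA[0]=8  'ac'
  #1 SA[1]=4  'acddac'
  #2 SA[2]=9  'c'
  #3 SA[3]=5  'cddac'
  #4 SA[4]=0  'cdddacddac'
  #5 SA[5]=7  'dac'
  #6 SA[6]=3  'dacddac'
  #7 SA[7]=6  'ddac'
  #8 SA[8]=2  'ddacddac'
  #9 SA[9]=1  'dddacddac'

SA = [8, 4, 9, 5, 0, 7, 3, 6, 2, 1]
[i] adj suffixes → lcp
  [1] 8/4 → 2 ('ac')
  [2] 4/9 → 0 ('')
  [3] 9/5 → 1 ('c')
  [4] 5/0 → 3 ('cdd')
  [5] 0/7 → 0 ('')
  [6] 7/3 → 3 ('dac')
  [7] 3/6 → 1 ('d')
  [8] 6/2 → 4 ('ddac')
  [9] 2/1 → 2 ('dd')

n(n+1)/2 = 10·11/2 = 55
Σ LCP = 0 + 2 + 0 + 1 + 3 + 0 + 3 + 1 + 4 + 2 = 16
distinct = 55 − 16 = 39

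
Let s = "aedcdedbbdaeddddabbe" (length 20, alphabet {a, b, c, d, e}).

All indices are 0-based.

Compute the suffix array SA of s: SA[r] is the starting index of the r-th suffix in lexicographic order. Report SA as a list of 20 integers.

[16, 0, 10, 7, 17, 8, 18, 3, 15, 9, 6, 2, 14, 13, 12, 4, 19, 5, 1, 11]

sorted suffixes:
  #0 SA[0]=16  'abbe'
  #1 SA[1]=0  'aedcdedbbdaeddddabbe'
  #2 SA[2]=10  'aeddddabbe'
  #3 SA[3]=7  'bbdaeddddabbe'
  #4 SA[4]=17  'bbe'
  #5 SA[5]=8  'bdaeddddabbe'
  #6 SA[6]=18  'be'
  #7 SA[7]=3  'cdedbbdaeddddabbe'
  #8 SA[8]=15  'dabbe'
  #9 SA[9]=9  'daeddddabbe'
  #10 SA[10]=6  'dbbdaeddddabbe'
  #11 SA[11]=2  'dcdedbbdaeddddabbe'
  #12 SA[12]=14  'ddabbe'
  #13 SA[13]=13  'dddabbe'
  #14 SA[14]=12  'ddddabbe'
  #15 SA[15]=4  'dedbbdaeddddabbe'
  #16 SA[16]=19  'e'
  #17 SA[17]=5  'edbbdaeddddabbe'
  #18 SA[18]=1  'edcdedbbdaeddddabbe'
  #19 SA[19]=11  'eddddabbe'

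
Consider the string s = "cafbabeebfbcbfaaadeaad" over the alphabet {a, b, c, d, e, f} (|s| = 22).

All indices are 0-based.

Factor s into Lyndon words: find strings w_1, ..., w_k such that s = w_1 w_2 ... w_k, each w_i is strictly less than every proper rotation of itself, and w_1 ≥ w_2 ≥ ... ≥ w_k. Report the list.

emit factor 1: 'c' (i=0, period=1)
emit factor 2: 'afb' (i=1, period=3)
emit factor 3: 'abeebfbcbf' (i=4, period=10)
emit factor 4: 'aaadeaad' (i=14, period=8)

["c", "afb", "abeebfbcbf", "aaadeaad"]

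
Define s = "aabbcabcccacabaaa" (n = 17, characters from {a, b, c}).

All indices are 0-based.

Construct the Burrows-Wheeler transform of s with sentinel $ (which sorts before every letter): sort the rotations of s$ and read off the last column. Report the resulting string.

rank  rotation            last
    0  $aabbcabcccacabaaa  a
    1  a$aabbcabcccacabaa  a
    2  aa$aabbcabcccacaba  a
    3  aaa$aabbcabcccacab  b
    4  aabbcabcccacabaaa$  $
    5  abaaa$aabbcabcccac  c
    6  abbcabcccacabaaa$a  a
    7  abcccacabaaa$aabbc  c
    8  acabaaa$aabbcabccc  c
    9  baaa$aabbcabcccaca  a
   10  bbcabcccacabaaa$aa  a
   11  bcabcccacabaaa$aab  b
   12  bcccacabaaa$aabbca  a
   13  cabaaa$aabbcabccca  a
   14  cabcccacabaaa$aabb  b
   15  cacabaaa$aabbcabcc  c
   16  ccacabaaa$aabbcabc  c
   17  cccacabaaa$aabbcab  b

aaab$caccaabaabccb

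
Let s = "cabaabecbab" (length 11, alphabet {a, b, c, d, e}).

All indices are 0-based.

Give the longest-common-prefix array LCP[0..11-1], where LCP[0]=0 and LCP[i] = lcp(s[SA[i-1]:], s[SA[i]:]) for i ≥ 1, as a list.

[0, 1, 2, 2, 0, 1, 2, 1, 0, 1, 0]

rank | idx | suffix
   0 |   3 | aabecbab
   1 |   9 | ab
   2 |   1 | abaabecbab
   3 |   4 | abecbab
   4 |  10 | b
   5 |   2 | baabecbab
   6 |   8 | bab
   7 |   5 | becbab
   8 |   0 | cabaabecbab
   9 |   7 | cbab
  10 |   6 | ecbab

SA = [3, 9, 1, 4, 10, 2, 8, 5, 0, 7, 6]
[i] adj suffixes → lcp
  [1] 3/9 → 1 ('a')
  [2] 9/1 → 2 ('ab')
  [3] 1/4 → 2 ('ab')
  [4] 4/10 → 0 ('')
  [5] 10/2 → 1 ('b')
  [6] 2/8 → 2 ('ba')
  [7] 8/5 → 1 ('b')
  [8] 5/0 → 0 ('')
  [9] 0/7 → 1 ('c')
  [10] 7/6 → 0 ('')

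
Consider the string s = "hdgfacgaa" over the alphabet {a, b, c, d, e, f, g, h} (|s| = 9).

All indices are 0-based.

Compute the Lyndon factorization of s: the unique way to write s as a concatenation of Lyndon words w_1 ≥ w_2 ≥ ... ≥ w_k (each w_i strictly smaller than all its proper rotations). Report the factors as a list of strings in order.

emit factor 1: 'h' (i=0, period=1)
emit factor 2: 'dgf' (i=1, period=3)
emit factor 3: 'acg' (i=4, period=3)
emit factor 4: 'a' (i=7, period=1)
emit factor 5: 'a' (i=8, period=1)

["h", "dgf", "acg", "a", "a"]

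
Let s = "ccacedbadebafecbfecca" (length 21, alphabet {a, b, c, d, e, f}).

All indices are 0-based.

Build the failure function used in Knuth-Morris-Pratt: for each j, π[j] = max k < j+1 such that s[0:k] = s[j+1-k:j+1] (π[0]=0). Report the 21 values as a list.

π[0] = 0
j=1 s[j]='c': π[1]=1 (border 'c')
j=2 s[j]='a': k: 1→0; π[2]=0 (border '')
j=3 s[j]='c': π[3]=1 (border 'c')
j=4 s[j]='e': k: 1→0; π[4]=0 (border '')
j=5 s[j]='d': π[5]=0 (border '')
j=6 s[j]='b': π[6]=0 (border '')
j=7 s[j]='a': π[7]=0 (border '')
j=8 s[j]='d': π[8]=0 (border '')
j=9 s[j]='e': π[9]=0 (border '')
j=10 s[j]='b': π[10]=0 (border '')
j=11 s[j]='a': π[11]=0 (border '')
j=12 s[j]='f': π[12]=0 (border '')
j=13 s[j]='e': π[13]=0 (border '')
j=14 s[j]='c': π[14]=1 (border 'c')
j=15 s[j]='b': k: 1→0; π[15]=0 (border '')
j=16 s[j]='f': π[16]=0 (border '')
j=17 s[j]='e': π[17]=0 (border '')
j=18 s[j]='c': π[18]=1 (border 'c')
j=19 s[j]='c': π[19]=2 (border 'cc')
j=20 s[j]='a': π[20]=3 (border 'cca')

[0, 1, 0, 1, 0, 0, 0, 0, 0, 0, 0, 0, 0, 0, 1, 0, 0, 0, 1, 2, 3]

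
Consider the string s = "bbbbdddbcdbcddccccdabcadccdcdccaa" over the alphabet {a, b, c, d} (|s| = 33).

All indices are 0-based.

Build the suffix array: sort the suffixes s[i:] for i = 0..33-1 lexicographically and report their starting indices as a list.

sorted suffixes:
  #0 SA[0]=32  'a'
  #1 SA[1]=31  'aa'
  #2 SA[2]=19  'abcadccdcdccaa'
  #3 SA[3]=22  'adccdcdccaa'
  #4 SA[4]=0  'bbbbdddbcdbcddccccdabcadccdcdccaa'
  #5 SA[5]=1  'bbbdddbcdbcddccccdabcadccdcdccaa'
  #6 SA[6]=2  'bbdddbcdbcddccccdabcadccdcdccaa'
  #7 SA[7]=20  'bcadccdcdccaa'
  #8 SA[8]=7  'bcdbcddccccdabcadccdcdccaa'
  #9 SA[9]=10  'bcddccccdabcadccdcdccaa'
  #10 SA[10]=3  'bdddbcdbcddccccdabcadccdcdccaa'
  #11 SA[11]=30  'caa'
  #12 SA[12]=21  'cadccdcdccaa'
  #13 SA[13]=29  'ccaa'
  #14 SA[14]=14  'ccccdabcadccdcdccaa'
  #15 SA[15]=15  'cccdabcadccdcdccaa'
  #16 SA[16]=16  'ccdabcadccdcdccaa'
  #17 SA[17]=24  'ccdcdccaa'
  #18 SA[18]=17  'cdabcadccdcdccaa'
  #19 SA[19]=8  'cdbcddccccdabcadccdcdccaa'
  #20 SA[20]=27  'cdccaa'
  #21 SA[21]=25  'cdcdccaa'
  #22 SA[22]=11  'cddccccdabcadccdcdccaa'
  #23 SA[23]=18  'dabcadccdcdccaa'
  #24 SA[24]=6  'dbcdbcddccccdabcadccdcdccaa'
  #25 SA[25]=9  'dbcddccccdabcadccdcdccaa'
  #26 SA[26]=28  'dccaa'
  #27 SA[27]=13  'dccccdabcadccdcdccaa'
  #28 SA[28]=23  'dccdcdccaa'
  #29 SA[29]=26  'dcdccaa'
  #30 SA[30]=5  'ddbcdbcddccccdabcadccdcdccaa'
  #31 SA[31]=12  'ddccccdabcadccdcdccaa'
  #32 SA[32]=4  'dddbcdbcddccccdabcadccdcdccaa'

[32, 31, 19, 22, 0, 1, 2, 20, 7, 10, 3, 30, 21, 29, 14, 15, 16, 24, 17, 8, 27, 25, 11, 18, 6, 9, 28, 13, 23, 26, 5, 12, 4]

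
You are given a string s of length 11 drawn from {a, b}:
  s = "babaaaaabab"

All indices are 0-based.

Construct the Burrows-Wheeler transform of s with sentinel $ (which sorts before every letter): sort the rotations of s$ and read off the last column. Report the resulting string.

bbaaabbaaaa$

rank  rotation      last
    0  $babaaaaabab  b
    1  aaaaabab$bab  b
    2  aaaabab$baba  a
    3  aaabab$babaa  a
    4  aabab$babaaa  a
    5  ab$babaaaaab  b
    6  abaaaaabab$b  b
    7  abab$babaaaa  a
    8  b$babaaaaaba  a
    9  baaaaabab$ba  a
   10  bab$babaaaaa  a
   11  babaaaaabab$  $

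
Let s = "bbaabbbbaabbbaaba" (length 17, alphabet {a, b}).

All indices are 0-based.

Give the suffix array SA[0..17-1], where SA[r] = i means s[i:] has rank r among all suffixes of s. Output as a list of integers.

[16, 13, 8, 2, 14, 9, 3, 15, 12, 7, 1, 11, 6, 0, 10, 5, 4]

rank→(start, suffix):
  0 → (16, 'a')
  1 → (13, 'aaba')
  2 → (8, 'aabbbaaba')
  3 → (2, 'aabbbbaabbbaaba')
  4 → (14, 'aba')
  5 → (9, 'abbbaaba')
  6 → (3, 'abbbbaabbbaaba')
  7 → (15, 'ba')
  8 → (12, 'baaba')
  9 → (7, 'baabbbaaba')
  10 → (1, 'baabbbbaabbbaaba')
  11 → (11, 'bbaaba')
  12 → (6, 'bbaabbbaaba')
  13 → (0, 'bbaabbbbaabbbaaba')
  14 → (10, 'bbbaaba')
  15 → (5, 'bbbaabbbaaba')
  16 → (4, 'bbbbaabbbaaba')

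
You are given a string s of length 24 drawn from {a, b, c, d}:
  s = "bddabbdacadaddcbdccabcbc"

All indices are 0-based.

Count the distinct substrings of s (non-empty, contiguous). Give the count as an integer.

rank | idx | suffix
   0 |   3 | abbdacadaddcbdccabcbc
   1 |  19 | abcbc
   2 |   7 | acadaddcbdccabcbc
   3 |   9 | adaddcbdccabcbc
   4 |  11 | addcbdccabcbc
   5 |   4 | bbdacadaddcbdccabcbc
   6 |  22 | bc
   7 |  20 | bcbc
   8 |   5 | bdacadaddcbdccabcbc
   9 |  15 | bdccabcbc
  10 |   0 | bddabbdacadaddcbdccabcbc
  11 |  23 | c
  12 |  18 | cabcbc
  13 |   8 | cadaddcbdccabcbc
  14 |  21 | cbc
  15 |  14 | cbdccabcbc
  16 |  17 | ccabcbc
  17 |   2 | dabbdacadaddcbdccabcbc
  18 |   6 | dacadaddcbdccabcbc
  19 |  10 | daddcbdccabcbc
  20 |  13 | dcbdccabcbc
  21 |  16 | dccabcbc
  22 |   1 | ddabbdacadaddcbdccabcbc
  23 |  12 | ddcbdccabcbc

SA = [3, 19, 7, 9, 11, 4, 22, 20, 5, 15, 0, 23, 18, 8, 21, 14, 17, 2, 6, 10, 13, 16, 1, 12]
i: (SA[i-1],SA[i]) lcp shared
  1: (3,19) 2 'ab'
  2: (19,7) 1 'a'
  3: (7,9) 1 'a'
  4: (9,11) 2 'ad'
  5: (11,4) 0 ''
  6: (4,22) 1 'b'
  7: (22,20) 2 'bc'
  8: (20,5) 1 'b'
  9: (5,15) 2 'bd'
  10: (15,0) 2 'bd'
  11: (0,23) 0 ''
  12: (23,18) 1 'c'
  13: (18,8) 2 'ca'
  14: (8,21) 1 'c'
  15: (21,14) 2 'cb'
  16: (14,17) 1 'c'
  17: (17,2) 0 ''
  18: (2,6) 2 'da'
  19: (6,10) 2 'da'
  20: (10,13) 1 'd'
  21: (13,16) 2 'dc'
  22: (16,1) 1 'd'
  23: (1,12) 2 'dd'

n(n+1)/2 = 24·25/2 = 300
Σ LCP = 0 + 2 + 1 + 1 + 2 + 0 + 1 + 2 + 1 + 2 + 2 + 0 + 1 + 2 + 1 + 2 + 1 + 0 + 2 + 2 + 1 + 2 + 1 + 2 = 31
distinct = 300 − 31 = 269

269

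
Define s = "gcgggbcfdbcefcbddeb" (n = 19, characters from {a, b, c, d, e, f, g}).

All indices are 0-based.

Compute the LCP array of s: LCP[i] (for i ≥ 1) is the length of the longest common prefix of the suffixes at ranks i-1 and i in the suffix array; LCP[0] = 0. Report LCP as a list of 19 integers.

[0, 1, 2, 1, 0, 1, 1, 1, 0, 1, 1, 0, 1, 0, 1, 0, 1, 1, 2]

sorted suffixes:
  #0 SA[0]=18  'b'
  #1 SA[1]=9  'bcefcbddeb'
  #2 SA[2]=5  'bcfdbcefcbddeb'
  #3 SA[3]=14  'bddeb'
  #4 SA[4]=13  'cbddeb'
  #5 SA[5]=10  'cefcbddeb'
  #6 SA[6]=6  'cfdbcefcbddeb'
  #7 SA[7]=1  'cgggbcfdbcefcbddeb'
  #8 SA[8]=8  'dbcefcbddeb'
  #9 SA[9]=15  'ddeb'
  #10 SA[10]=16  'deb'
  #11 SA[11]=17  'eb'
  #12 SA[12]=11  'efcbddeb'
  #13 SA[13]=12  'fcbddeb'
  #14 SA[14]=7  'fdbcefcbddeb'
  #15 SA[15]=4  'gbcfdbcefcbddeb'
  #16 SA[16]=0  'gcgggbcfdbcefcbddeb'
  #17 SA[17]=3  'ggbcfdbcefcbddeb'
  #18 SA[18]=2  'gggbcfdbcefcbddeb'

SA = [18, 9, 5, 14, 13, 10, 6, 1, 8, 15, 16, 17, 11, 12, 7, 4, 0, 3, 2]
i: (SA[i-1],SA[i]) lcp shared
  1: (18,9) 1 'b'
  2: (9,5) 2 'bc'
  3: (5,14) 1 'b'
  4: (14,13) 0 ''
  5: (13,10) 1 'c'
  6: (10,6) 1 'c'
  7: (6,1) 1 'c'
  8: (1,8) 0 ''
  9: (8,15) 1 'd'
  10: (15,16) 1 'd'
  11: (16,17) 0 ''
  12: (17,11) 1 'e'
  13: (11,12) 0 ''
  14: (12,7) 1 'f'
  15: (7,4) 0 ''
  16: (4,0) 1 'g'
  17: (0,3) 1 'g'
  18: (3,2) 2 'gg'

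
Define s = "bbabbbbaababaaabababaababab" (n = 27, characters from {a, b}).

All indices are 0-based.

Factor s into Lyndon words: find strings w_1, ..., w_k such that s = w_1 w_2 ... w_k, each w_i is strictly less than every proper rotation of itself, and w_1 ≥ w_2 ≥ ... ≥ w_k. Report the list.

["b", "b", "abbbb", "aabab", "aaabababaababab"]

emit factor 1: 'b' (i=0, period=1)
emit factor 2: 'b' (i=1, period=1)
emit factor 3: 'abbbb' (i=2, period=5)
emit factor 4: 'aabab' (i=7, period=5)
emit factor 5: 'aaabababaababab' (i=12, period=15)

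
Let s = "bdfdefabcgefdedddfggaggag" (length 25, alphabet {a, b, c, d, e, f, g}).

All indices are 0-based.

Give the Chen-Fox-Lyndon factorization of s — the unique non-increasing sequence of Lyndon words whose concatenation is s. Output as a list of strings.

["bdfdef", "abcgefdedddfggaggag"]

emit factor 1: 'bdfdef' (i=0, period=6)
emit factor 2: 'abcgefdedddfggaggag' (i=6, period=19)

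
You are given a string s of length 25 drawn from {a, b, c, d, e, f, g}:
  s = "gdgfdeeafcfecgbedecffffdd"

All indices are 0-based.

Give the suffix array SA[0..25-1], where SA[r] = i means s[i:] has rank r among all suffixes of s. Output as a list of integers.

rank | idx | suffix
   0 |   7 | afcfecgbedecffffdd
   1 |  14 | bedecffffdd
   2 |   9 | cfecgbedecffffdd
   3 |  18 | cffffdd
   4 |  12 | cgbedecffffdd
   5 |  24 | d
   6 |  23 | dd
   7 |  16 | decffffdd
   8 |   4 | deeafcfecgbedecffffdd
   9 |   1 | dgfdeeafcfecgbedecffffdd
  10 |   6 | eafcfecgbedecffffdd
  11 |  17 | ecffffdd
  12 |  11 | ecgbedecffffdd
  13 |  15 | edecffffdd
  14 |   5 | eeafcfecgbedecffffdd
  15 |   8 | fcfecgbedecffffdd
  16 |  22 | fdd
  17 |   3 | fdeeafcfecgbedecffffdd
  18 |  10 | fecgbedecffffdd
  19 |  21 | ffdd
  20 |  20 | fffdd
  21 |  19 | ffffdd
  22 |  13 | gbedecffffdd
  23 |   0 | gdgfdeeafcfecgbedecffffdd
  24 |   2 | gfdeeafcfecgbedecffffdd

[7, 14, 9, 18, 12, 24, 23, 16, 4, 1, 6, 17, 11, 15, 5, 8, 22, 3, 10, 21, 20, 19, 13, 0, 2]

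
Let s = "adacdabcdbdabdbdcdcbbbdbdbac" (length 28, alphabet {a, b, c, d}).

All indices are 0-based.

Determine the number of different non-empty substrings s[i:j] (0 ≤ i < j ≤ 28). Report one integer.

361

rank→(start, suffix):
  0 → (5, 'abcdbdabdbdcdcbbbdbdbac')
  1 → (11, 'abdbdcdcbbbdbdbac')
  2 → (26, 'ac')
  3 → (2, 'acdabcdbdabdbdcdcbbbdbdbac')
  4 → (0, 'adacdabcdbdabdbdcdcbbbdbdbac')
  5 → (25, 'bac')
  6 → (19, 'bbbdbdbac')
  7 → (20, 'bbdbdbac')
  8 → (6, 'bcdbdabdbdcdcbbbdbdbac')
  9 → (9, 'bdabdbdcdcbbbdbdbac')
  10 → (23, 'bdbac')
  11 → (21, 'bdbdbac')
  12 → (12, 'bdbdcdcbbbdbdbac')
  13 → (14, 'bdcdcbbbdbdbac')
  14 → (27, 'c')
  15 → (18, 'cbbbdbdbac')
  16 → (3, 'cdabcdbdabdbdcdcbbbdbdbac')
  17 → (7, 'cdbdabdbdcdcbbbdbdbac')
  18 → (16, 'cdcbbbdbdbac')
  19 → (4, 'dabcdbdabdbdcdcbbbdbdbac')
  20 → (10, 'dabdbdcdcbbbdbdbac')
  21 → (1, 'dacdabcdbdabdbdcdcbbbdbdbac')
  22 → (24, 'dbac')
  23 → (8, 'dbdabdbdcdcbbbdbdbac')
  24 → (22, 'dbdbac')
  25 → (13, 'dbdcdcbbbdbdbac')
  26 → (17, 'dcbbbdbdbac')
  27 → (15, 'dcdcbbbdbdbac')

SA = [5, 11, 26, 2, 0, 25, 19, 20, 6, 9, 23, 21, 12, 14, 27, 18, 3, 7, 16, 4, 10, 1, 24, 8, 22, 13, 17, 15]
[i] adj suffixes → lcp
  [1] 5/11 → 2 ('ab')
  [2] 11/26 → 1 ('a')
  [3] 26/2 → 2 ('ac')
  [4] 2/0 → 1 ('a')
  [5] 0/25 → 0 ('')
  [6] 25/19 → 1 ('b')
  [7] 19/20 → 2 ('bb')
  [8] 20/6 → 1 ('b')
  [9] 6/9 → 1 ('b')
  [10] 9/23 → 2 ('bd')
  [11] 23/21 → 3 ('bdb')
  [12] 21/12 → 4 ('bdbd')
  [13] 12/14 → 2 ('bd')
  [14] 14/27 → 0 ('')
  [15] 27/18 → 1 ('c')
  [16] 18/3 → 1 ('c')
  [17] 3/7 → 2 ('cd')
  [18] 7/16 → 2 ('cd')
  [19] 16/4 → 0 ('')
  [20] 4/10 → 3 ('dab')
  [21] 10/1 → 2 ('da')
  [22] 1/24 → 1 ('d')
  [23] 24/8 → 2 ('db')
  [24] 8/22 → 3 ('dbd')
  [25] 22/13 → 3 ('dbd')
  [26] 13/17 → 1 ('d')
  [27] 17/15 → 2 ('dc')

n(n+1)/2 = 28·29/2 = 406
Σ LCP = 0 + 2 + 1 + 2 + 1 + 0 + 1 + 2 + 1 + 1 + 2 + 3 + 4 + 2 + 0 + 1 + 1 + 2 + 2 + 0 + 3 + 2 + 1 + 2 + 3 + 3 + 1 + 2 = 45
distinct = 406 − 45 = 361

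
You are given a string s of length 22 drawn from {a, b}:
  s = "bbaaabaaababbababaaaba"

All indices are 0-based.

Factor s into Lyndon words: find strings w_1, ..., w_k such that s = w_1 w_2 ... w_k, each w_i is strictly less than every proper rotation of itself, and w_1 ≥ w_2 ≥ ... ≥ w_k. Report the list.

emit factor 1: 'b' (i=0, period=1)
emit factor 2: 'b' (i=1, period=1)
emit factor 3: 'aaabaaababbabab' (i=2, period=15)
emit factor 4: 'aaab' (i=17, period=4)
emit factor 5: 'a' (i=21, period=1)

["b", "b", "aaabaaababbabab", "aaab", "a"]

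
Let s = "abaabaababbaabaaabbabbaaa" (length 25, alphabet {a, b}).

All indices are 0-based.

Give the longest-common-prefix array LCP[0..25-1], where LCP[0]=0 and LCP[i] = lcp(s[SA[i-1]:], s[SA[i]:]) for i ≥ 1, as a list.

[0, 1, 2, 3, 2, 5, 4, 3, 1, 4, 6, 3, 2, 5, 4, 0, 4, 3, 6, 5, 2, 6, 1, 4, 3]

sorted suffixes:
  #0 SA[0]=24  'a'
  #1 SA[1]=23  'aa'
  #2 SA[2]=22  'aaa'
  #3 SA[3]=14  'aaabbabbaaa'
  #4 SA[4]=11  'aabaaabbabbaaa'
  #5 SA[5]=2  'aabaababbaabaaabbabbaaa'
  #6 SA[6]=5  'aababbaabaaabbabbaaa'
  #7 SA[7]=15  'aabbabbaaa'
  #8 SA[8]=12  'abaaabbabbaaa'
  #9 SA[9]=0  'abaabaababbaabaaabbabbaaa'
  #10 SA[10]=3  'abaababbaabaaabbabbaaa'
  #11 SA[11]=6  'ababbaabaaabbabbaaa'
  #12 SA[12]=19  'abbaaa'
  #13 SA[13]=8  'abbaabaaabbabbaaa'
  #14 SA[14]=16  'abbabbaaa'
  #15 SA[15]=21  'baaa'
  #16 SA[16]=13  'baaabbabbaaa'
  #17 SA[17]=10  'baabaaabbabbaaa'
  #18 SA[18]=1  'baabaababbaabaaabbabbaaa'
  #19 SA[19]=4  'baababbaabaaabbabbaaa'
  #20 SA[20]=18  'babbaaa'
  #21 SA[21]=7  'babbaabaaabbabbaaa'
  #22 SA[22]=20  'bbaaa'
  #23 SA[23]=9  'bbaabaaabbabbaaa'
  #24 SA[24]=17  'bbabbaaa'

SA = [24, 23, 22, 14, 11, 2, 5, 15, 12, 0, 3, 6, 19, 8, 16, 21, 13, 10, 1, 4, 18, 7, 20, 9, 17]
rank  pair      lcp
   1  s[24:],s[23:]  1  'a'
   2  s[23:],s[22:]  2  'aa'
   3  s[22:],s[14:]  3  'aaa'
   4  s[14:],s[11:]  2  'aa'
   5  s[11:],s[2:]  5  'aabaa'
   6  s[2:],s[5:]  4  'aaba'
   7  s[5:],s[15:]  3  'aab'
   8  s[15:],s[12:]  1  'a'
   9  s[12:],s[0:]  4  'abaa'
  10  s[0:],s[3:]  6  'abaaba'
  11  s[3:],s[6:]  3  'aba'
  12  s[6:],s[19:]  2  'ab'
  13  s[19:],s[8:]  5  'abbaa'
  14  s[8:],s[16:]  4  'abba'
  15  s[16:],s[21:]  0  ''
  16  s[21:],s[13:]  4  'baaa'
  17  s[13:],s[10:]  3  'baa'
  18  s[10:],s[1:]  6  'baabaa'
  19  s[1:],s[4:]  5  'baaba'
  20  s[4:],s[18:]  2  'ba'
  21  s[18:],s[7:]  6  'babbaa'
  22  s[7:],s[20:]  1  'b'
  23  s[20:],s[9:]  4  'bbaa'
  24  s[9:],s[17:]  3  'bba'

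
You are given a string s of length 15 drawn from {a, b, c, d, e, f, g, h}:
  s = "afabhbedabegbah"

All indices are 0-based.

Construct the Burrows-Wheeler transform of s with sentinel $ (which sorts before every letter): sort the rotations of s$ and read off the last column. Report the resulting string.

hdf$bghaaebbaeab

rank  rotation          last
    0  $afabhbedabegbah  h
    1  abegbah$afabhbed  d
    2  abhbedabegbah$af  f
    3  afabhbedabegbah$  $
    4  ah$afabhbedabegb  b
    5  bah$afabhbedabeg  g
    6  bedabegbah$afabh  h
    7  begbah$afabhbeda  a
    8  bhbedabegbah$afa  a
    9  dabegbah$afabhbe  e
   10  edabegbah$afabhb  b
   11  egbah$afabhbedab  b
   12  fabhbedabegbah$a  a
   13  gbah$afabhbedabe  e
   14  h$afabhbedabegba  a
   15  hbedabegbah$afab  b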